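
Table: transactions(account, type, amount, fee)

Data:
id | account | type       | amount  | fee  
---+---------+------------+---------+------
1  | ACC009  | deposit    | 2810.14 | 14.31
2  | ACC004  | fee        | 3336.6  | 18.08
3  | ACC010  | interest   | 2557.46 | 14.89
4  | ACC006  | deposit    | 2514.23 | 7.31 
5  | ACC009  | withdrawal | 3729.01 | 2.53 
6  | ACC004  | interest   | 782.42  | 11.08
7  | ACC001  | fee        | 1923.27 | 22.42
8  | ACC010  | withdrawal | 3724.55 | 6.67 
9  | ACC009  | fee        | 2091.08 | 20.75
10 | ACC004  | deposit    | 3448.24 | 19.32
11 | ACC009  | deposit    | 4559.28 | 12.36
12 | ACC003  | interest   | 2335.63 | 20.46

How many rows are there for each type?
SELECT type, COUNT(*) as count
FROM transactions
GROUP BY type

Result:
  deposit: 4
  fee: 3
  interest: 3
  withdrawal: 2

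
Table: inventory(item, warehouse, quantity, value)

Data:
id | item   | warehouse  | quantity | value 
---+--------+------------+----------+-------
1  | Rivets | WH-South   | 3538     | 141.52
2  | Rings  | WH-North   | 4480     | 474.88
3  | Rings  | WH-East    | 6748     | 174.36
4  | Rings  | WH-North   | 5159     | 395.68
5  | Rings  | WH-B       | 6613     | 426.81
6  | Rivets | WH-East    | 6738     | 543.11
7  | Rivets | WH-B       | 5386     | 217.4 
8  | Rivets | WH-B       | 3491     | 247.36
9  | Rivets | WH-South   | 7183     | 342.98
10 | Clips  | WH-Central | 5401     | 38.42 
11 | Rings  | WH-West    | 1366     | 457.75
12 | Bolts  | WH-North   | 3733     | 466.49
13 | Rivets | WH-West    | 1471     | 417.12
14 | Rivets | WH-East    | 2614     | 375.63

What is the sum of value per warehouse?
SELECT warehouse, SUM(value) as result
FROM inventory
GROUP BY warehouse

Result:
  WH-B: 891.57
  WH-Central: 38.42
  WH-East: 1093.10
  WH-North: 1337.05
  WH-South: 484.50
  WH-West: 874.87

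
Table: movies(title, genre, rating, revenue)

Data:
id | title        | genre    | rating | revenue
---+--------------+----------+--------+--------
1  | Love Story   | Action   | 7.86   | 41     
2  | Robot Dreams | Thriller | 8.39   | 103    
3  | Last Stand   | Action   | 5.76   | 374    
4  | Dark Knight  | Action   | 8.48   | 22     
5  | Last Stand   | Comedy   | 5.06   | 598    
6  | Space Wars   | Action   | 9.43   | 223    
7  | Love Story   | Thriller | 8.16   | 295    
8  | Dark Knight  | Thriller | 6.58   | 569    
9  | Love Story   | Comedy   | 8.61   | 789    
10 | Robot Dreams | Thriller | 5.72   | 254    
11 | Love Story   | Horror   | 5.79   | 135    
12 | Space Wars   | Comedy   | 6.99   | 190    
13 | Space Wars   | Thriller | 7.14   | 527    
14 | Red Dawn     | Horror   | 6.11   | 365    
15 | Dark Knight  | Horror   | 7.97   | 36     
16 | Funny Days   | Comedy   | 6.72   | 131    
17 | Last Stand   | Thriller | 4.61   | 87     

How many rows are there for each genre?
SELECT genre, COUNT(*) as count
FROM movies
GROUP BY genre

Result:
  Action: 4
  Comedy: 4
  Horror: 3
  Thriller: 6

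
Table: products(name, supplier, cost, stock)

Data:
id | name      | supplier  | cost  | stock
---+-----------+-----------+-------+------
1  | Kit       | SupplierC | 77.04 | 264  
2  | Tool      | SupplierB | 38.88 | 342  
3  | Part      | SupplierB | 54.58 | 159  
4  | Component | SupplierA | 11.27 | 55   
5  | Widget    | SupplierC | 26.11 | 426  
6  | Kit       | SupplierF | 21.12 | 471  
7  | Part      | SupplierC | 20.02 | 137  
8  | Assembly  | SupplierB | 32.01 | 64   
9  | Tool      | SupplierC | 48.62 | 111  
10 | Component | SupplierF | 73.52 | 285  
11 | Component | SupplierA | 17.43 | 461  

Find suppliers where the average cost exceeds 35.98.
SELECT supplier, AVG(cost)
FROM products
GROUP BY supplier
HAVING AVG(cost) > 35.98

Result:
  SupplierB: avg=41.82
  SupplierC: avg=42.95
  SupplierF: avg=47.32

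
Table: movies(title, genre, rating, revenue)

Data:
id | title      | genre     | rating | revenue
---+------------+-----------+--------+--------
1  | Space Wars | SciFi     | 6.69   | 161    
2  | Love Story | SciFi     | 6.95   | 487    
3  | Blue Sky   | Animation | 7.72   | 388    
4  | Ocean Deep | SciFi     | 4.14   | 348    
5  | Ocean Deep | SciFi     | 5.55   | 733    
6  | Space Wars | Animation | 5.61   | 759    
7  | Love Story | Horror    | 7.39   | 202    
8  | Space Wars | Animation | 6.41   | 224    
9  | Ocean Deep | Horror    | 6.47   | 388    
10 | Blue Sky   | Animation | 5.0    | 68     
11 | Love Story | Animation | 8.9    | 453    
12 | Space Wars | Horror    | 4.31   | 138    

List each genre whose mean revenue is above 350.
SELECT genre, AVG(revenue)
FROM movies
GROUP BY genre
HAVING AVG(revenue) > 350

Result:
  Animation: avg=378.40
  SciFi: avg=432.25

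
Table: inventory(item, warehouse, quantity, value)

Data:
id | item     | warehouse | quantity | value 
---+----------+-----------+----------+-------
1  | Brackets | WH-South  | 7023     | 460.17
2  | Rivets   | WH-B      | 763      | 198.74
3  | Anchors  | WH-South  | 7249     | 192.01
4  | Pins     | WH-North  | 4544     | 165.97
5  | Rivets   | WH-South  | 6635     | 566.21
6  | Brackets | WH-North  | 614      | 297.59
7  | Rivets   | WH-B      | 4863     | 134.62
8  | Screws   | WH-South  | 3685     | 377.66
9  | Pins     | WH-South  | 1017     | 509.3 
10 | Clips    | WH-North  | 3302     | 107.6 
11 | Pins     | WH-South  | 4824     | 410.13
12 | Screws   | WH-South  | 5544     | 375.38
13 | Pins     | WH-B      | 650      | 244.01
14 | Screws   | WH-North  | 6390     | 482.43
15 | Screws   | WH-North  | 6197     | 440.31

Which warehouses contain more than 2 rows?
SELECT warehouse, COUNT(*) as cnt
FROM inventory
GROUP BY warehouse
HAVING COUNT(*) > 2

Result:
  WH-B: 3
  WH-North: 5
  WH-South: 7

Note: HAVING filters groups after aggregation, WHERE filters rows before.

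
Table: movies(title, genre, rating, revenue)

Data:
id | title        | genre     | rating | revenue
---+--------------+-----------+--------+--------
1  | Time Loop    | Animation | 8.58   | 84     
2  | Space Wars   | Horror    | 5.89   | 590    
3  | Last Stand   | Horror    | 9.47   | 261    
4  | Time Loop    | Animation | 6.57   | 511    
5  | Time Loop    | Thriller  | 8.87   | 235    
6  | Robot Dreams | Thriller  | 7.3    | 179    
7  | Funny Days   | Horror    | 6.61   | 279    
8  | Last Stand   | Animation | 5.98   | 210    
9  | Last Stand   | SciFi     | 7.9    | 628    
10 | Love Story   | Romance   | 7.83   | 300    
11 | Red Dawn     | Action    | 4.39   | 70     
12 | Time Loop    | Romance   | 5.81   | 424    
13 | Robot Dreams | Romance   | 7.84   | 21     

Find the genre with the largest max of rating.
SELECT genre, MAX(rating) as val
FROM movies
GROUP BY genre
ORDER BY val DESC
LIMIT 1

Result: Horror with max(rating) = 9.47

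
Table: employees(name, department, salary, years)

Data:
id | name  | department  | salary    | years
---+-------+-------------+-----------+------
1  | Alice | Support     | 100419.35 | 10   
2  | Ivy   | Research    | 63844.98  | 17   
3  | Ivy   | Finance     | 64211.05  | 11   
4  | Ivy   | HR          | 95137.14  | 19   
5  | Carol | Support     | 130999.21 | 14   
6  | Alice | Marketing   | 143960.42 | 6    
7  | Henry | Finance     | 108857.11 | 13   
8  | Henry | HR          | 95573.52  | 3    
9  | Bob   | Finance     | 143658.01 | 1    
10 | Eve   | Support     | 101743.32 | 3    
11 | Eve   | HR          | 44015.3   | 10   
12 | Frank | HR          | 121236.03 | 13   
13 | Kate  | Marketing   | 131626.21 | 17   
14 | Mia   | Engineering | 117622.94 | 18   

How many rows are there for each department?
SELECT department, COUNT(*) as count
FROM employees
GROUP BY department

Result:
  Engineering: 1
  Finance: 3
  HR: 4
  Marketing: 2
  Research: 1
  Support: 3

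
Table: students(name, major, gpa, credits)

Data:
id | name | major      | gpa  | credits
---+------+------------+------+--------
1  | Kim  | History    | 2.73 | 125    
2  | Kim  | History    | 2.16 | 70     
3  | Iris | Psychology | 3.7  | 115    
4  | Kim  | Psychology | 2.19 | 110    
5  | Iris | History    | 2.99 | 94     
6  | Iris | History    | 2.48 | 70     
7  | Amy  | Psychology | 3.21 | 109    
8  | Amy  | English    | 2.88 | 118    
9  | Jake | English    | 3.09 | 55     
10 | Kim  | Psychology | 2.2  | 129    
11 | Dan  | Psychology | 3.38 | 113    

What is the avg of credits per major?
SELECT major, AVG(credits) as result
FROM students
GROUP BY major

Result:
  English: 86.50
  History: 89.75
  Psychology: 115.20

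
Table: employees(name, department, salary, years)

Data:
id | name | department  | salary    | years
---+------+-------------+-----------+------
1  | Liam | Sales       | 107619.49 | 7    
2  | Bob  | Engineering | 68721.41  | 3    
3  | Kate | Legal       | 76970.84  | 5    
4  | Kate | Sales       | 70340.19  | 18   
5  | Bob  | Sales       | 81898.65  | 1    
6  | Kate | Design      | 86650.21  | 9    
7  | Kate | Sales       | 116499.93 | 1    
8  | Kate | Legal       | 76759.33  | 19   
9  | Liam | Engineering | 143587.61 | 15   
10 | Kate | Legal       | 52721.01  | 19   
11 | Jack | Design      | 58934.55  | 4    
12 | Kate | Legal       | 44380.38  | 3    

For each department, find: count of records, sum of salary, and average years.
SELECT department,
       COUNT(*) as cnt,
       SUM(salary) as total_salary,
       AVG(years) as avg_years
FROM employees
GROUP BY department

Result:
  Design: 2 records, 145584.76 total salary, 6.50 avg years
  Engineering: 2 records, 212309.02 total salary, 9.00 avg years
  Legal: 4 records, 250831.56 total salary, 11.50 avg years
  Sales: 4 records, 376358.26 total salary, 6.75 avg years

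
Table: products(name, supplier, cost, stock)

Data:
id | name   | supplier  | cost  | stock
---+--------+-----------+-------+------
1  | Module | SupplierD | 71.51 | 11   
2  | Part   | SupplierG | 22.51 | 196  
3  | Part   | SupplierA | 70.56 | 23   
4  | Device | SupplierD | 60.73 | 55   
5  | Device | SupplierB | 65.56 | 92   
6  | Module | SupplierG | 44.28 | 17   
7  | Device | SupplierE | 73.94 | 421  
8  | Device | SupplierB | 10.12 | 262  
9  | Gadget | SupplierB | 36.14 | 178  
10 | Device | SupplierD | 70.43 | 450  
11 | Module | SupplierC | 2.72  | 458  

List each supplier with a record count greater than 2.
SELECT supplier, COUNT(*) as cnt
FROM products
GROUP BY supplier
HAVING COUNT(*) > 2

Result:
  SupplierB: 3
  SupplierD: 3

Note: HAVING filters groups after aggregation, WHERE filters rows before.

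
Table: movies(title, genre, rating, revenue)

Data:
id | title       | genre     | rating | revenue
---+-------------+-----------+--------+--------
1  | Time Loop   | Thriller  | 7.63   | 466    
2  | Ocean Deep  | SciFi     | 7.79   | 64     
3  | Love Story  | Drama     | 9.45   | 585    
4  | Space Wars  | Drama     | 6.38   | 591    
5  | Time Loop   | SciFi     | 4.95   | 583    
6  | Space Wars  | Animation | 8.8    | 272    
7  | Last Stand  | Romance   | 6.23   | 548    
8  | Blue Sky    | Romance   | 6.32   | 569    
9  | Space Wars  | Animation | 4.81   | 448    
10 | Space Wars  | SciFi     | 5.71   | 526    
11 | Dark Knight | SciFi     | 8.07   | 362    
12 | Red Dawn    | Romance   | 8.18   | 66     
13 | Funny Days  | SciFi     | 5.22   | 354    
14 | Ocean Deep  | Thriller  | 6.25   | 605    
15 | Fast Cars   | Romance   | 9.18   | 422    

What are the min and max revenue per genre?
SELECT genre, MIN(revenue), MAX(revenue)
FROM movies
GROUP BY genre

Result:
  Animation: min=272, max=448
  Drama: min=585, max=591
  Romance: min=66, max=569
  SciFi: min=64, max=583
  Thriller: min=466, max=605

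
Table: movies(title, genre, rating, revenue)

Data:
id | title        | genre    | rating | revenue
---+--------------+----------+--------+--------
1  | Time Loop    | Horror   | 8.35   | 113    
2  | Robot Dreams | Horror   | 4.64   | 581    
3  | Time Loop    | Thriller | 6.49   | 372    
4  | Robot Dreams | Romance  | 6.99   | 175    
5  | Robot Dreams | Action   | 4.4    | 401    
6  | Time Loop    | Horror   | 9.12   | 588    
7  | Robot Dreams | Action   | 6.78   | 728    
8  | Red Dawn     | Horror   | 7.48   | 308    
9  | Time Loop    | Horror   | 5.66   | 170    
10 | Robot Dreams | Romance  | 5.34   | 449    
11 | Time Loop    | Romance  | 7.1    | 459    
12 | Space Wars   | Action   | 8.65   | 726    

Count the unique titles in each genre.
SELECT genre, COUNT(DISTINCT title)
FROM movies
GROUP BY genre

Result:
  Action: 2 distinct
  Horror: 3 distinct
  Romance: 2 distinct
  Thriller: 1 distinct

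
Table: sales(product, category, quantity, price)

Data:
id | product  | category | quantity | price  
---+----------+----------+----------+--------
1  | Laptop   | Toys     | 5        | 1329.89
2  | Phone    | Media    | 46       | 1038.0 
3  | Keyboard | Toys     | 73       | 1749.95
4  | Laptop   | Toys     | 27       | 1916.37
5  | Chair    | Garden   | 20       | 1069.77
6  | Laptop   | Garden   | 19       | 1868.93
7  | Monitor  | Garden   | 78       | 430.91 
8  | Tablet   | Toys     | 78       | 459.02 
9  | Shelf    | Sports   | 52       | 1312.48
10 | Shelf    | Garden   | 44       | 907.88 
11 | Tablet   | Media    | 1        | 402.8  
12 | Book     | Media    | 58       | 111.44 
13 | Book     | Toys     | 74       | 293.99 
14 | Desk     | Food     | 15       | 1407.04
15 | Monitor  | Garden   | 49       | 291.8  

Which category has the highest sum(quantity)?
SELECT category, SUM(quantity) as val
FROM sales
GROUP BY category
ORDER BY val DESC
LIMIT 1

Result: Toys with sum(quantity) = 257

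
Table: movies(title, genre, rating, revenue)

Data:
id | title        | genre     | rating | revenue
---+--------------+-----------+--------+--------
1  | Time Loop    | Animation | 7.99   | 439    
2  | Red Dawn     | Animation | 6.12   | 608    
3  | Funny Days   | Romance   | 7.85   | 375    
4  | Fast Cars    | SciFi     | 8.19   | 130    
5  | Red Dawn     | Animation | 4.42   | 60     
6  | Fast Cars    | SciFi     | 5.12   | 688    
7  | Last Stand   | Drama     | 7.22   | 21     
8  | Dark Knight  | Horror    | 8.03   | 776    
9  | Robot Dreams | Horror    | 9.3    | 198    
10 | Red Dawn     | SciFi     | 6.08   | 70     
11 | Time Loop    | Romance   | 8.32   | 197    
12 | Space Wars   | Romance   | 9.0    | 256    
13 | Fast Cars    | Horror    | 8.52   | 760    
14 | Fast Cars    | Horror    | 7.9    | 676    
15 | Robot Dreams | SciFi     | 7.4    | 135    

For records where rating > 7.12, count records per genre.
SELECT genre, COUNT(*)
FROM movies
WHERE rating > 7.12
GROUP BY genre

Note: WHERE filters rows before grouping.

Result:
  Animation: 1
  Drama: 1
  Horror: 4
  Romance: 3
  SciFi: 2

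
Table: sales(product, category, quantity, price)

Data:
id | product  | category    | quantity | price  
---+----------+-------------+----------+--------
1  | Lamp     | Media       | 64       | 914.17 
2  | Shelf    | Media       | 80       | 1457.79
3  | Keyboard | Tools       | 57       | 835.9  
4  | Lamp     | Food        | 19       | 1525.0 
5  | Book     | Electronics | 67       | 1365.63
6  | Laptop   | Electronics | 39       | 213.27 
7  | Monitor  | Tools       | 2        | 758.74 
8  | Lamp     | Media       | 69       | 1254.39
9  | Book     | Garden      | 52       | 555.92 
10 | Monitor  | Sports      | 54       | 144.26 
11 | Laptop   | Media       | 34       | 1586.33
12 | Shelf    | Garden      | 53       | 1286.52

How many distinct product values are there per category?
SELECT category, COUNT(DISTINCT product)
FROM sales
GROUP BY category

Result:
  Electronics: 2 distinct
  Food: 1 distinct
  Garden: 2 distinct
  Media: 3 distinct
  Sports: 1 distinct
  Tools: 2 distinct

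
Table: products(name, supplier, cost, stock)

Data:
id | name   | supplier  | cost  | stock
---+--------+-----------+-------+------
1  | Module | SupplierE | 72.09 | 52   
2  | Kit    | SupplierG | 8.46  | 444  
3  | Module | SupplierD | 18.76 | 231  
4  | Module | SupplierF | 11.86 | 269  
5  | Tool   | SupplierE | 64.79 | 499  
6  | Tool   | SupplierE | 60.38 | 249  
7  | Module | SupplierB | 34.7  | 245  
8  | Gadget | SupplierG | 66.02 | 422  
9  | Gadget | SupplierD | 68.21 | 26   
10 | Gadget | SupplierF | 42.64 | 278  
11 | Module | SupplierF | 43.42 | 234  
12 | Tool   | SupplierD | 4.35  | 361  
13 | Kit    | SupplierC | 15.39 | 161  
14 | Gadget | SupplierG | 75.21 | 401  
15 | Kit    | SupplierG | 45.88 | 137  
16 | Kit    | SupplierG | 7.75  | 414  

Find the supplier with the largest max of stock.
SELECT supplier, MAX(stock) as val
FROM products
GROUP BY supplier
ORDER BY val DESC
LIMIT 1

Result: SupplierE with max(stock) = 499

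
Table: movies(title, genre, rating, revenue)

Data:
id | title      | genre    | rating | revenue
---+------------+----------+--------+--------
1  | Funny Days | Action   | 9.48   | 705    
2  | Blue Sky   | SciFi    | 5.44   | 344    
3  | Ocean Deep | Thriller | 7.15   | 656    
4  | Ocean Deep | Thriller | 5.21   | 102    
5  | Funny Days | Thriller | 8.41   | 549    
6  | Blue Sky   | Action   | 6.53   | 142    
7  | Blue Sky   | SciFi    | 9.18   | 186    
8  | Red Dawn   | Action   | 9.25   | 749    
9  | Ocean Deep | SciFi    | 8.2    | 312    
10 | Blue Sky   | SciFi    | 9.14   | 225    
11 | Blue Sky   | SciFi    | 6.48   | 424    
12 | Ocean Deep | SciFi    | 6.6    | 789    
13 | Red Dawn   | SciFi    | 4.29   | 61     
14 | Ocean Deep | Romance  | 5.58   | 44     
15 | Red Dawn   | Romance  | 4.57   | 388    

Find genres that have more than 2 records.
SELECT genre, COUNT(*) as cnt
FROM movies
GROUP BY genre
HAVING COUNT(*) > 2

Result:
  Action: 3
  SciFi: 7
  Thriller: 3

Note: HAVING filters groups after aggregation, WHERE filters rows before.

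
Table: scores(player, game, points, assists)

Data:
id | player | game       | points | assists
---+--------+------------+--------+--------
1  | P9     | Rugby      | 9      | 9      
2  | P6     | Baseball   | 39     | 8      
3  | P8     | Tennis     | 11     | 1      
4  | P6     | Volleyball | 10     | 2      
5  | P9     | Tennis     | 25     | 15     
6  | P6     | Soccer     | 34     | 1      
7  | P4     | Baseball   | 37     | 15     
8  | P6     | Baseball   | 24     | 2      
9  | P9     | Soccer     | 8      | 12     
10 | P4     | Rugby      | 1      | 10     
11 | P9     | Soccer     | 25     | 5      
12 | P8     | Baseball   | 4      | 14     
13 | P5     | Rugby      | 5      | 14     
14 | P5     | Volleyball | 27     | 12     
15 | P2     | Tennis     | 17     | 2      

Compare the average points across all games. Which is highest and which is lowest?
SELECT game, AVG(points)
FROM scores
GROUP BY game
ORDER BY AVG(points)

All groups:
  Rugby: 5.00
  Tennis: 17.67
  Volleyball: 18.50
  Soccer: 22.33
  Baseball: 26.00

Highest: Baseball (26.00)
Lowest: Rugby (5.00)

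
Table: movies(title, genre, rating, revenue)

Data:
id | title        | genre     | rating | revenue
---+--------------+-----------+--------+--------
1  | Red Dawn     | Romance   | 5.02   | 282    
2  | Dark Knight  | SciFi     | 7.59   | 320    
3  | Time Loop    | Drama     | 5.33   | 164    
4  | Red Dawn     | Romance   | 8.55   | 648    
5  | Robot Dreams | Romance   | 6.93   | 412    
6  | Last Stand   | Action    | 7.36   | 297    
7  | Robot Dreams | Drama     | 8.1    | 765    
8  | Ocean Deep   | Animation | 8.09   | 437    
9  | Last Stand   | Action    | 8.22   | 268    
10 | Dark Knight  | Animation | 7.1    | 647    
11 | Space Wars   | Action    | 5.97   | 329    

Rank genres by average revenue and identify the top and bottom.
SELECT genre, AVG(revenue)
FROM movies
GROUP BY genre
ORDER BY AVG(revenue)

All groups:
  Action: 298.00
  SciFi: 320.00
  Romance: 447.33
  Drama: 464.50
  Animation: 542.00

Highest: Animation (542.00)
Lowest: Action (298.00)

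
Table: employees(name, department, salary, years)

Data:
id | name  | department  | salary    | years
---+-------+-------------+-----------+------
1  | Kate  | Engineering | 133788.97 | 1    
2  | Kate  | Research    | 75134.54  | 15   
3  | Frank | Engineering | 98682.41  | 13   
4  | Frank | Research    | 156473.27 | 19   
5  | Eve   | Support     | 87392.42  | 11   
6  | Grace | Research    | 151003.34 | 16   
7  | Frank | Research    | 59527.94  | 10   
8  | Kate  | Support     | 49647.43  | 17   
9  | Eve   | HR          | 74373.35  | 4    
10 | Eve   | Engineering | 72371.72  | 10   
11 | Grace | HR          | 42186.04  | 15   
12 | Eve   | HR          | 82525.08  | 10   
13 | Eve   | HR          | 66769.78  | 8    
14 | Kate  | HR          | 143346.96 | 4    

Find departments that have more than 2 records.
SELECT department, COUNT(*) as cnt
FROM employees
GROUP BY department
HAVING COUNT(*) > 2

Result:
  Engineering: 3
  HR: 5
  Research: 4

Note: HAVING filters groups after aggregation, WHERE filters rows before.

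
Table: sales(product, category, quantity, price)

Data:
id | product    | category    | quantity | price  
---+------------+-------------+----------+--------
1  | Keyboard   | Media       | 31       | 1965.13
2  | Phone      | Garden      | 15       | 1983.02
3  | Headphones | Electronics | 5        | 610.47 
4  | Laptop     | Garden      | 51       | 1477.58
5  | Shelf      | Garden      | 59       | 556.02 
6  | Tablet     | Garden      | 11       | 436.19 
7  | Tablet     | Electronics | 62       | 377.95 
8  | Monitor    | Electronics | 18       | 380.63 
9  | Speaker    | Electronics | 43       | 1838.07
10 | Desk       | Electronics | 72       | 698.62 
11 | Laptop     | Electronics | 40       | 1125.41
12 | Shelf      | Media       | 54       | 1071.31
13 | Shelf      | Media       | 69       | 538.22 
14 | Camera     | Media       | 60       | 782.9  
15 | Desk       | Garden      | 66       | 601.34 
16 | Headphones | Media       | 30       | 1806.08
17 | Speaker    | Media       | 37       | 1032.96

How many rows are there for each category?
SELECT category, COUNT(*) as count
FROM sales
GROUP BY category

Result:
  Electronics: 6
  Garden: 5
  Media: 6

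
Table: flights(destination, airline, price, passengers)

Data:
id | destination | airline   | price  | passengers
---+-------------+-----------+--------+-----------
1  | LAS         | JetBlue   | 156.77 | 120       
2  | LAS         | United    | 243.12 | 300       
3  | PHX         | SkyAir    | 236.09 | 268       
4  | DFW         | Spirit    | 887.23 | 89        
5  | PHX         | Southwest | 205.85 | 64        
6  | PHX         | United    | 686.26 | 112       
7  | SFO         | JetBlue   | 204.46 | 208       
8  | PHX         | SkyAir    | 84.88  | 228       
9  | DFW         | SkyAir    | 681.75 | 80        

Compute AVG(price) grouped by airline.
SELECT airline, AVG(price) as result
FROM flights
GROUP BY airline

Result:
  JetBlue: 180.62
  SkyAir: 334.24
  Southwest: 205.85
  Spirit: 887.23
  United: 464.69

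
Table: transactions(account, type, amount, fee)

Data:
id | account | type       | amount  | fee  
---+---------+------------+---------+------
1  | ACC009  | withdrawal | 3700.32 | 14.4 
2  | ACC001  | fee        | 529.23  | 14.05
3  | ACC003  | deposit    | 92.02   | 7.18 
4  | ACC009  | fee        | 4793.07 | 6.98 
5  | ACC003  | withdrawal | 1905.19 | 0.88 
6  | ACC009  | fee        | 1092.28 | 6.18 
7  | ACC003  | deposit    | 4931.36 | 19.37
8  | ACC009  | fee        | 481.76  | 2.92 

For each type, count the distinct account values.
SELECT type, COUNT(DISTINCT account)
FROM transactions
GROUP BY type

Result:
  deposit: 1 distinct
  fee: 2 distinct
  withdrawal: 2 distinct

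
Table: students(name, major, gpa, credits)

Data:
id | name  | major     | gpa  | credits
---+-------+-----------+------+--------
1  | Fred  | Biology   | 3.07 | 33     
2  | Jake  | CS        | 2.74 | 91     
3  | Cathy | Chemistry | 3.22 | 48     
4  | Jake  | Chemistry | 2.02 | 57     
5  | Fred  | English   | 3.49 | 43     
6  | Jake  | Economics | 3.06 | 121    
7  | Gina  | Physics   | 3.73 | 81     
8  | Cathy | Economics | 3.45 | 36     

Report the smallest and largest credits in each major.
SELECT major, MIN(credits), MAX(credits)
FROM students
GROUP BY major

Result:
  Biology: min=33, max=33
  CS: min=91, max=91
  Chemistry: min=48, max=57
  Economics: min=36, max=121
  English: min=43, max=43
  Physics: min=81, max=81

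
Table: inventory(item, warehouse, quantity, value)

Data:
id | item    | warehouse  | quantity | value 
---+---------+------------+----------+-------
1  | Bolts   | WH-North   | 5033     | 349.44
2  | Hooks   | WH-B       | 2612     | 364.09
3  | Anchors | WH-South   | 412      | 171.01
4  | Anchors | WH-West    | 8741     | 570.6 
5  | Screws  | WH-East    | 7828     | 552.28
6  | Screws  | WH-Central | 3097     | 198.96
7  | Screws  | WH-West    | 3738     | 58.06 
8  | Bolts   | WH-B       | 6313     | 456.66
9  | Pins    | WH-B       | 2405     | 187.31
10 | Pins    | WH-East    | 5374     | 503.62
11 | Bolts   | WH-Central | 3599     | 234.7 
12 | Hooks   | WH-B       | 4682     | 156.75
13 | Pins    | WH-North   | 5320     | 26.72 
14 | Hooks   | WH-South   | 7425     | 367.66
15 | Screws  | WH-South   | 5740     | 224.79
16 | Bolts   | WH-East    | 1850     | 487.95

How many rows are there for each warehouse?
SELECT warehouse, COUNT(*) as count
FROM inventory
GROUP BY warehouse

Result:
  WH-B: 4
  WH-Central: 2
  WH-East: 3
  WH-North: 2
  WH-South: 3
  WH-West: 2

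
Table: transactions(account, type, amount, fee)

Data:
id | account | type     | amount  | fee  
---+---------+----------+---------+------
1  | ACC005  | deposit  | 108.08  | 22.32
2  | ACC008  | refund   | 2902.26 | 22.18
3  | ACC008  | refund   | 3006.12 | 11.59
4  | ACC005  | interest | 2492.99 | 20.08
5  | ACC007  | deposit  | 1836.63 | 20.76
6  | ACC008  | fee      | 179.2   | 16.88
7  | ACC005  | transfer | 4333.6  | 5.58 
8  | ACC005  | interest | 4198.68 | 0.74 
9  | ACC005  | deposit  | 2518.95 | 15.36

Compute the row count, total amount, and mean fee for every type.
SELECT type,
       COUNT(*) as cnt,
       SUM(amount) as total_amount,
       AVG(fee) as avg_fee
FROM transactions
GROUP BY type

Result:
  deposit: 3 records, 4463.66 total amount, 19.48 avg fee
  fee: 1 records, 179.20 total amount, 16.88 avg fee
  interest: 2 records, 6691.67 total amount, 10.41 avg fee
  refund: 2 records, 5908.38 total amount, 16.89 avg fee
  transfer: 1 records, 4333.60 total amount, 5.58 avg fee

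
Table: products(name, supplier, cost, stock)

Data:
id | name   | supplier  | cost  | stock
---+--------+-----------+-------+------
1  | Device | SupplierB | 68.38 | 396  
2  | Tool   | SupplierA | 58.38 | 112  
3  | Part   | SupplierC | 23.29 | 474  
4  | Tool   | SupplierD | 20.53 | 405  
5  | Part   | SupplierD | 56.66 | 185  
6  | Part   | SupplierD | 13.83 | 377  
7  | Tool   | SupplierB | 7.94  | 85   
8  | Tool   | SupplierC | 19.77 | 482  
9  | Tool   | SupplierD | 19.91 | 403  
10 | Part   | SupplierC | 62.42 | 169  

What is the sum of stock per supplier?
SELECT supplier, SUM(stock) as result
FROM products
GROUP BY supplier

Result:
  SupplierA: 112
  SupplierB: 481
  SupplierC: 1125
  SupplierD: 1370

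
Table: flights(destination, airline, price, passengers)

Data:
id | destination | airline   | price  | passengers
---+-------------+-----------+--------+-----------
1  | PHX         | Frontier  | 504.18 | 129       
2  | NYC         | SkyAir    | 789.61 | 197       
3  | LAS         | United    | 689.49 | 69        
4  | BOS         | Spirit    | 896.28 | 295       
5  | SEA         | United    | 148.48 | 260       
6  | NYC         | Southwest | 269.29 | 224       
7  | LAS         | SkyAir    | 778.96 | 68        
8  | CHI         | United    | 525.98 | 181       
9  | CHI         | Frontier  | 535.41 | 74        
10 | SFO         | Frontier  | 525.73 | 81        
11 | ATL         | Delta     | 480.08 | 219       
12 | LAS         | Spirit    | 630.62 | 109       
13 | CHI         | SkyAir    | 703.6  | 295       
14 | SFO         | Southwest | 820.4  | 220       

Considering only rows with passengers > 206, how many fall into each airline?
SELECT airline, COUNT(*)
FROM flights
WHERE passengers > 206
GROUP BY airline

Note: WHERE filters rows before grouping.

Result:
  Delta: 1
  SkyAir: 1
  Southwest: 2
  Spirit: 1
  United: 1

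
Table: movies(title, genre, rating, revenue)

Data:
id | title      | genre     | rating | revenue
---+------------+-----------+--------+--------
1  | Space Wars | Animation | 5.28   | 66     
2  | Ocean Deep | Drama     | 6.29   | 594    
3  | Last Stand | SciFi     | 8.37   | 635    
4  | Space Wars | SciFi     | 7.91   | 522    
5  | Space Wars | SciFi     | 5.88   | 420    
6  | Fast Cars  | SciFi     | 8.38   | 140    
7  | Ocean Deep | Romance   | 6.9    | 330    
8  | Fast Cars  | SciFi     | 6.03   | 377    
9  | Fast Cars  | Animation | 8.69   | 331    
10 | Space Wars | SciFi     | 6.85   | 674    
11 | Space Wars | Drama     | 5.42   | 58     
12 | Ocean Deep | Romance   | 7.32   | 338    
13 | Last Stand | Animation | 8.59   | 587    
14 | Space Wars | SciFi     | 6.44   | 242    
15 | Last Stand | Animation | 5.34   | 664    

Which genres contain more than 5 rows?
SELECT genre, COUNT(*) as cnt
FROM movies
GROUP BY genre
HAVING COUNT(*) > 5

Result:
  SciFi: 7

Note: HAVING filters groups after aggregation, WHERE filters rows before.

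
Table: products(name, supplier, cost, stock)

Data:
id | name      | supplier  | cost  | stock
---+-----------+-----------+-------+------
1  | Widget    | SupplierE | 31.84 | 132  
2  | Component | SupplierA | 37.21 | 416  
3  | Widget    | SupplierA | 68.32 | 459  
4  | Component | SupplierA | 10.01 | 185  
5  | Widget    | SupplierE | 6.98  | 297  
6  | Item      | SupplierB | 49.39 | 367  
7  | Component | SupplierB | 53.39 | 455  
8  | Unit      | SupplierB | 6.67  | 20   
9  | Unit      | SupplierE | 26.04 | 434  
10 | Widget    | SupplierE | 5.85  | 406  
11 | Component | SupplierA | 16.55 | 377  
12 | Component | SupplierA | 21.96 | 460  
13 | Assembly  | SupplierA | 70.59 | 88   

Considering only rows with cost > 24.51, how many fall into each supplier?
SELECT supplier, COUNT(*)
FROM products
WHERE cost > 24.51
GROUP BY supplier

Note: WHERE filters rows before grouping.

Result:
  SupplierA: 3
  SupplierB: 2
  SupplierE: 2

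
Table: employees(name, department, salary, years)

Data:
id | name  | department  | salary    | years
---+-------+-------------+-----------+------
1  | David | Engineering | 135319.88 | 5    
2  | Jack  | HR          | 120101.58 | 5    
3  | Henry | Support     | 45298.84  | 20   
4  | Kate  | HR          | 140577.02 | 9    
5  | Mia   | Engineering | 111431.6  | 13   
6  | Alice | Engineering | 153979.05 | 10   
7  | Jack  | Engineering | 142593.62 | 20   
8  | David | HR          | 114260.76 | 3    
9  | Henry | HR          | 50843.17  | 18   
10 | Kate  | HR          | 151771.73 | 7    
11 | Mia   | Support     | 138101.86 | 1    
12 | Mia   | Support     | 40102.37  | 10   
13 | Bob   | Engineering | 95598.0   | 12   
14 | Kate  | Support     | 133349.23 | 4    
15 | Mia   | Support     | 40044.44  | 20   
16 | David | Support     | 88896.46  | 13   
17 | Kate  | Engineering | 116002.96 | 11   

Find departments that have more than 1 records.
SELECT department, COUNT(*) as cnt
FROM employees
GROUP BY department
HAVING COUNT(*) > 1

Result:
  Engineering: 6
  HR: 5
  Support: 6

Note: HAVING filters groups after aggregation, WHERE filters rows before.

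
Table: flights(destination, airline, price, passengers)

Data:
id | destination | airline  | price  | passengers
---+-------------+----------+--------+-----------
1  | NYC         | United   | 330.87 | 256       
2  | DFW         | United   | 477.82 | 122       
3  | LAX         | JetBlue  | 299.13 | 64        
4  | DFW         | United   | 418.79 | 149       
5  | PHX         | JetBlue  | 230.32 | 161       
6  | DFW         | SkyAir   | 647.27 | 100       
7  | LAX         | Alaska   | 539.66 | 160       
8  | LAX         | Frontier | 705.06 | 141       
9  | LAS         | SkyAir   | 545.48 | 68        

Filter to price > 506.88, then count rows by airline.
SELECT airline, COUNT(*)
FROM flights
WHERE price > 506.88
GROUP BY airline

Note: WHERE filters rows before grouping.

Result:
  Alaska: 1
  Frontier: 1
  SkyAir: 2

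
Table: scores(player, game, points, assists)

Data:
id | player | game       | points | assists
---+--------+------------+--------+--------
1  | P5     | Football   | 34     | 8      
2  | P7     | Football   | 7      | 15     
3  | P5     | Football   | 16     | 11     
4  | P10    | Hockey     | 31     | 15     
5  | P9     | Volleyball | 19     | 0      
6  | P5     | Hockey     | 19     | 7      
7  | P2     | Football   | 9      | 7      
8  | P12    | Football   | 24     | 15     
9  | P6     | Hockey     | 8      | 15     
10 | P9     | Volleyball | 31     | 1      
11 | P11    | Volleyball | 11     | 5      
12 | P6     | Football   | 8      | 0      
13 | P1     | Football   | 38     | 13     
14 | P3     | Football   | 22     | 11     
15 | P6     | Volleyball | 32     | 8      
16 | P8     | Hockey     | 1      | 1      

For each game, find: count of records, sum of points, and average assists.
SELECT game,
       COUNT(*) as cnt,
       SUM(points) as total_points,
       AVG(assists) as avg_assists
FROM scores
GROUP BY game

Result:
  Football: 8 records, 158 total points, 10.00 avg assists
  Hockey: 4 records, 59 total points, 9.50 avg assists
  Volleyball: 4 records, 93 total points, 3.50 avg assists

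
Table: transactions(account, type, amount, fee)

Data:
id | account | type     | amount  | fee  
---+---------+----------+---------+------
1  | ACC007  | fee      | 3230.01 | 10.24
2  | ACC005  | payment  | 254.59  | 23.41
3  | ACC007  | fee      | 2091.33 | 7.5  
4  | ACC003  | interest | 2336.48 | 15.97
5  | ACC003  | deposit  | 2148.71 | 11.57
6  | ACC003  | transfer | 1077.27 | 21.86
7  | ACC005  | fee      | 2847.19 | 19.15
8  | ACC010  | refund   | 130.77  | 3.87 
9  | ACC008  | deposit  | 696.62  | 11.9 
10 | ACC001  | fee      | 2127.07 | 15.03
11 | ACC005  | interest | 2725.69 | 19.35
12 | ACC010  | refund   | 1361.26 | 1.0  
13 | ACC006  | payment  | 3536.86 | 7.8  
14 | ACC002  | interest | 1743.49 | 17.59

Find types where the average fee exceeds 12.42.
SELECT type, AVG(fee)
FROM transactions
GROUP BY type
HAVING AVG(fee) > 12.42

Result:
  fee: avg=12.98
  interest: avg=17.64
  payment: avg=15.61
  transfer: avg=21.86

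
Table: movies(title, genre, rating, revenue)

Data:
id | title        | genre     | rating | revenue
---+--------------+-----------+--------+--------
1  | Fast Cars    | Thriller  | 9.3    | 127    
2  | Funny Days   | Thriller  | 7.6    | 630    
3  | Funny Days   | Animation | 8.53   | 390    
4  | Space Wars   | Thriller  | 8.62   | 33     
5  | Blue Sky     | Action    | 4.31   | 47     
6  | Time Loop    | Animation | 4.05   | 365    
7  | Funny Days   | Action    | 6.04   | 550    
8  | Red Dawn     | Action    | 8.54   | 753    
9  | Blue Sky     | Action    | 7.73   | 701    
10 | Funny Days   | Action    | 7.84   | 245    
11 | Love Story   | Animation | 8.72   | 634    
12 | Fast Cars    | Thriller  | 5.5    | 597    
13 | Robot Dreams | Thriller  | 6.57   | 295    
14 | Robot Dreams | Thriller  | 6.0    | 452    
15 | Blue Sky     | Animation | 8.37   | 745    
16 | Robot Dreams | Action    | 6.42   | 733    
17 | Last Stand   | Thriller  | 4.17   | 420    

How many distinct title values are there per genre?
SELECT genre, COUNT(DISTINCT title)
FROM movies
GROUP BY genre

Result:
  Action: 4 distinct
  Animation: 4 distinct
  Thriller: 5 distinct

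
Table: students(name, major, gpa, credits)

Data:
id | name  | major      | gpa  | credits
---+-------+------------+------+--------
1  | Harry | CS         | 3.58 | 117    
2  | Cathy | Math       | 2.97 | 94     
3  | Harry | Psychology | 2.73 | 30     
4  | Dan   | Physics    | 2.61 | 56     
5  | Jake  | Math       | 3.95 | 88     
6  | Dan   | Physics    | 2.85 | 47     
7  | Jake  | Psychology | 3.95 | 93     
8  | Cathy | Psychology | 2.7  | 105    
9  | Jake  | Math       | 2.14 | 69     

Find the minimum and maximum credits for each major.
SELECT major, MIN(credits), MAX(credits)
FROM students
GROUP BY major

Result:
  CS: min=117, max=117
  Math: min=69, max=94
  Physics: min=47, max=56
  Psychology: min=30, max=105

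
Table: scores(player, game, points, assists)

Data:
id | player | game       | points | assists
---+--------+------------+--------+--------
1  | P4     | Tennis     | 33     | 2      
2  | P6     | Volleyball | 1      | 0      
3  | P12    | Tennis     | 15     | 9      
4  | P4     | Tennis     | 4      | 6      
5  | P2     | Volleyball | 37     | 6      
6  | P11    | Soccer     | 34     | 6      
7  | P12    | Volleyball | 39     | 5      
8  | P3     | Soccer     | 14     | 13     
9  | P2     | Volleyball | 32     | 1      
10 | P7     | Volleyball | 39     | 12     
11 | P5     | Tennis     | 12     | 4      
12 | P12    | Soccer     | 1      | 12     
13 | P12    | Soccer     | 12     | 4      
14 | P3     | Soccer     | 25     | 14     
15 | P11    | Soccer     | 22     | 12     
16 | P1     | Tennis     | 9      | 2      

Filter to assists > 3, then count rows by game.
SELECT game, COUNT(*)
FROM scores
WHERE assists > 3
GROUP BY game

Note: WHERE filters rows before grouping.

Result:
  Soccer: 6
  Tennis: 3
  Volleyball: 3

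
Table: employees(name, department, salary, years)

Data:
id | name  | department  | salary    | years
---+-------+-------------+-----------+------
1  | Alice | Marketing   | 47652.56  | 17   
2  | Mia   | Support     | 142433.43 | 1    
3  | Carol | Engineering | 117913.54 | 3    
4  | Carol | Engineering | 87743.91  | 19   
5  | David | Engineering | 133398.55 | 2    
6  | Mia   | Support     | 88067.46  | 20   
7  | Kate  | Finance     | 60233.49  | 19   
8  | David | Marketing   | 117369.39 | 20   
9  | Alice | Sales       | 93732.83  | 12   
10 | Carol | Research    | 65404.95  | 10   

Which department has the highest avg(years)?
SELECT department, AVG(years) as val
FROM employees
GROUP BY department
ORDER BY val DESC
LIMIT 1

Result: Finance with avg(years) = 19.00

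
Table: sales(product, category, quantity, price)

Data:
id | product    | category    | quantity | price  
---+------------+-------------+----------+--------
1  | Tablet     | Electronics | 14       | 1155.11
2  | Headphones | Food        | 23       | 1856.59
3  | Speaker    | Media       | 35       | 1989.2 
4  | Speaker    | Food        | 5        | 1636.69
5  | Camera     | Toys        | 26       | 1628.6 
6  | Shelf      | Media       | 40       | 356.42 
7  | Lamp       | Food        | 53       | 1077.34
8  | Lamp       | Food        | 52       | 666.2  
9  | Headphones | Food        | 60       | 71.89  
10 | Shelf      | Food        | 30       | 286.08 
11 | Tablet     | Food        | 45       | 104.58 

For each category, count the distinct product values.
SELECT category, COUNT(DISTINCT product)
FROM sales
GROUP BY category

Result:
  Electronics: 1 distinct
  Food: 5 distinct
  Media: 2 distinct
  Toys: 1 distinct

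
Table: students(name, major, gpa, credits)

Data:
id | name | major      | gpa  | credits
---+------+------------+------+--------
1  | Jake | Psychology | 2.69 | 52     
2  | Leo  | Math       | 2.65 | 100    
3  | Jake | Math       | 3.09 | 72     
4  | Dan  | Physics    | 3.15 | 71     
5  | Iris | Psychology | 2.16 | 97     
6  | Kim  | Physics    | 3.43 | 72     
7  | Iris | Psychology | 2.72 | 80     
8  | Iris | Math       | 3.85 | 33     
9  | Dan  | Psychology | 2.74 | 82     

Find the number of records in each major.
SELECT major, COUNT(*) as count
FROM students
GROUP BY major

Result:
  Math: 3
  Physics: 2
  Psychology: 4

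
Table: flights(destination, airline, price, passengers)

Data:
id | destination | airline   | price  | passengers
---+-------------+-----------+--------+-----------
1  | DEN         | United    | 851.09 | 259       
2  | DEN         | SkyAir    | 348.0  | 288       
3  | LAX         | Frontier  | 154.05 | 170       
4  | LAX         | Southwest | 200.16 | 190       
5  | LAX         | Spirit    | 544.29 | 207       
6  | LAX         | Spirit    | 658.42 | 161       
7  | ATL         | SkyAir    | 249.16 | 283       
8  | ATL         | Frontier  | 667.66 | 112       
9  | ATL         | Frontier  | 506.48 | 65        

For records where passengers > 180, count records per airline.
SELECT airline, COUNT(*)
FROM flights
WHERE passengers > 180
GROUP BY airline

Note: WHERE filters rows before grouping.

Result:
  SkyAir: 2
  Southwest: 1
  Spirit: 1
  United: 1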